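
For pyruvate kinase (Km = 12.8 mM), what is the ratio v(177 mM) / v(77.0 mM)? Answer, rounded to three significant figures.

1.09

The fractional saturations are [S]/(Km+[S]) = 77.0/89.80 = 0.8575 and 177/189.8 = 0.9326.
v₂/v₁ is just their ratio: 0.9326/0.8575 = 1.09.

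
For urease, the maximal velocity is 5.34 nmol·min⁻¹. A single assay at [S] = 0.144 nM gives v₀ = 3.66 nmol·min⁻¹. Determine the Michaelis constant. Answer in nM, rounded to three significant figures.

v/Vmax = 3.66/5.34 = 0.6854 = [S]/(Km+[S]).
So Km + [S] = [S]/0.6854 = 0.2101 nM, giving Km = 0.2101 − 0.144 = 0.0661 nM.

0.0661 nM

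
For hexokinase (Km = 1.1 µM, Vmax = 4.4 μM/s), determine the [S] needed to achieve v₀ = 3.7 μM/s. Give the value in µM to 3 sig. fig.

5.81 µM

Rearranging v = Vmax[S]/(Km+[S]) gives [S] = Km·v/(Vmax − v).
[S] = 1.1 × 3.7 / (4.4 − 3.7) = 4.070/0.7000 = 5.81 µM.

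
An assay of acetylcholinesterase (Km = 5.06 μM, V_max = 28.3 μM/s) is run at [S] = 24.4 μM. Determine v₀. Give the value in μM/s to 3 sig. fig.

23.4 μM/s

[S]/(Km+[S]) = 24.4/29.46 = 0.8282, the fractional saturation.
v = 0.8282 × Vmax = 0.8282 × 28.3 = 23.4 μM/s.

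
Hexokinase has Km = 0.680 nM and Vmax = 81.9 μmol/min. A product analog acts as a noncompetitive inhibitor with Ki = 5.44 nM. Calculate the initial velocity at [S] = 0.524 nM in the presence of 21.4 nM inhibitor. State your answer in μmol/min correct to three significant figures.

7.22 μmol/min

With α = 1 + [I]/Ki = 1 + 21.4/5.44 = 4.934, the noncompetitive rate law is v = (Vmax/α)·[S] / (Km + [S]).
v = (81.9/4.934)×0.524 / (0.680 + 0.524) = 8.698/1.204 = 7.22 μmol/min.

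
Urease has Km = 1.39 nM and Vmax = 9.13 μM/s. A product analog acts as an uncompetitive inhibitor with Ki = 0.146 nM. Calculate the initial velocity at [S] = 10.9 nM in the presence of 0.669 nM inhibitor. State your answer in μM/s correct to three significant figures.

1.60 μM/s

With α = 1 + [I]/Ki = 1 + 0.669/0.146 = 5.582, the uncompetitive rate law is v = (Vmax/α)·[S] / (Km/α + [S]).
v = (9.13/5.582)×10.9 / (1.39/5.582 + 10.9) = 17.83/11.15 = 1.60 μM/s.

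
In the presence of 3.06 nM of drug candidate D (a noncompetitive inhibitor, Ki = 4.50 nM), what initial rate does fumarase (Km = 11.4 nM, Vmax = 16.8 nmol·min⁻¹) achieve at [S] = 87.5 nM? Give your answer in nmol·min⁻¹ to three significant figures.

8.85 nmol·min⁻¹

With α = 1 + [I]/Ki = 1 + 3.06/4.50 = 1.680, the noncompetitive rate law is v = (Vmax/α)·[S] / (Km + [S]).
v = (16.8/1.680)×87.5 / (11.4 + 87.5) = 875.0/98.90 = 8.85 nmol·min⁻¹.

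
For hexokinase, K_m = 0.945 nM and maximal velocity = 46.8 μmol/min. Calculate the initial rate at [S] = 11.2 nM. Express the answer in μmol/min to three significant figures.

v = Vmax·[S]/(Km + [S]) = 46.8 × 11.2 / (0.945 + 11.2)
  = 524.2 / 12.14 = 43.2 μmol/min.

43.2 μmol/min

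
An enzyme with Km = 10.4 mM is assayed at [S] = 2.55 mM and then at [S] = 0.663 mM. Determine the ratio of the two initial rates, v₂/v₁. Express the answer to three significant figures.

Since Vmax cancels, v₂/v₁ = [S]₂(Km+[S]₁) / [S]₁(Km+[S]₂).
= 0.663×(10.4+2.55) / (2.55×(10.4+0.663)) = 8.586/28.21 = 0.304.

0.304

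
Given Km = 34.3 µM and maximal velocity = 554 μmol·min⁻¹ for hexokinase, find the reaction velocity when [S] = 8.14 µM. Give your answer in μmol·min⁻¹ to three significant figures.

[S]/(Km+[S]) = 8.14/42.44 = 0.1918, the fractional saturation.
v = 0.1918 × Vmax = 0.1918 × 554 = 106 μmol·min⁻¹.

106 μmol·min⁻¹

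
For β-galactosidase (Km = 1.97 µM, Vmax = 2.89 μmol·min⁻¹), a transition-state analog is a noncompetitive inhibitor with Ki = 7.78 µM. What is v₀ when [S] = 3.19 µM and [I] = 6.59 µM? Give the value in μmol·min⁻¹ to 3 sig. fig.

α = 1 + [I]/Ki = 1 + 6.59/7.78 = 1.847.
For a noncompetitive inhibitor, Vmax is reduced to Vmax/α while Km is unchanged: Km,app = 1.97 µM, Vmax,app = 1.56 μmol·min⁻¹.
v = Vmax,app·[S]/(Km,app + [S]) = 1.56 × 3.19/(1.97 + 3.19) = 0.967 μmol·min⁻¹.

0.967 μmol·min⁻¹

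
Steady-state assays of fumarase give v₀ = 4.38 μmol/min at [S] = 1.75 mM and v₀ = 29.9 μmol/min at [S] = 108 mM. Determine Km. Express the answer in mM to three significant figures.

From v = Vmax[S]/(Km+[S]), each point gives Vmax = v(Km+[S])/[S].
Equating: 4.38(Km+1.75)/1.75 = 29.9(Km+108)/108.
2.503·Km + 4.38 = 0.2769·Km + 29.9, so (2.503 − 0.2769)·Km = 29.9 − 4.38.
Km = 25.52/2.226 = 11.5 mM; then Vmax = 4.38(11.5+1.75)/1.75 = 33.1 μmol/min.

11.5 mM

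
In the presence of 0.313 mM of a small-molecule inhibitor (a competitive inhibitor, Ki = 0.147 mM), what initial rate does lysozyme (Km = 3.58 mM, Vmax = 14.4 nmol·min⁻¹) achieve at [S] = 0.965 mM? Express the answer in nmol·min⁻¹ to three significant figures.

With α = 1 + [I]/Ki = 1 + 0.313/0.147 = 3.129, the competitive rate law is v = Vmax[S] / (αKm + [S]).
v = 14.4×0.965 / (3.129×3.58 + 0.965) = 13.90/12.17 = 1.14 nmol·min⁻¹.

1.14 nmol·min⁻¹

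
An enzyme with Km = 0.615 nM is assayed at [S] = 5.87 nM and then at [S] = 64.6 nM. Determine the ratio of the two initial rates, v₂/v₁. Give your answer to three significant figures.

Since Vmax cancels, v₂/v₁ = [S]₂(Km+[S]₁) / [S]₁(Km+[S]₂).
= 64.6×(0.615+5.87) / (5.87×(0.615+64.6)) = 418.9/382.8 = 1.09.

1.09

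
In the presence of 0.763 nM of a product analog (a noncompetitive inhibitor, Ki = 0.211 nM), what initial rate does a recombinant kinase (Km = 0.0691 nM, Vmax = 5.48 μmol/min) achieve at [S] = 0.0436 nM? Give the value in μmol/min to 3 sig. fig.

α = 1 + [I]/Ki = 1 + 0.763/0.211 = 4.616.
For a noncompetitive inhibitor, Vmax is reduced to Vmax/α while Km is unchanged: Km,app = 0.0691 nM, Vmax,app = 1.19 μmol/min.
v = Vmax,app·[S]/(Km,app + [S]) = 1.19 × 0.0436/(0.0691 + 0.0436) = 0.459 μmol/min.

0.459 μmol/min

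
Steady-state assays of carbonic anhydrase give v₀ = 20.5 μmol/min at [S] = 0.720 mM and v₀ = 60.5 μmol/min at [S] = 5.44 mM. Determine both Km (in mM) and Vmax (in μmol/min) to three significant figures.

From v = Vmax[S]/(Km+[S]), each point gives Vmax = v(Km+[S])/[S].
Equating: 20.5(Km+0.720)/0.720 = 60.5(Km+5.44)/5.44.
28.47·Km + 20.5 = 11.12·Km + 60.5, so (28.47 − 11.12)·Km = 60.5 − 20.5.
Km = 40.00/17.35 = 2.31 mM; then Vmax = 20.5(2.31+0.720)/0.720 = 86.1 μmol/min.

Km = 2.31 mM; Vmax = 86.1 μmol/min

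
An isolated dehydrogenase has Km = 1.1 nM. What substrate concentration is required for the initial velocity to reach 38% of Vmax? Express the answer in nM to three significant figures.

0.674 nM

v/Vmax = [S]/(Km+[S]) = 0.38, so [S] = Km·0.38/(1 − 0.38) = 1.1 × 0.6129.
[S] = 0.674 nM.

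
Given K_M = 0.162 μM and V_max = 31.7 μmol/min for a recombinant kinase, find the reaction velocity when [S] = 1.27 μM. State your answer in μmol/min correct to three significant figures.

28.1 μmol/min

v = Vmax·[S]/(Km + [S]) = 31.7 × 1.27 / (0.162 + 1.27)
  = 40.26 / 1.432 = 28.1 μmol/min.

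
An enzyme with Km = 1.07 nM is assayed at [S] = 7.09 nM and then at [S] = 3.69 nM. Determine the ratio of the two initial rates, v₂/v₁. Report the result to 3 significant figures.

Since Vmax cancels, v₂/v₁ = [S]₂(Km+[S]₁) / [S]₁(Km+[S]₂).
= 3.69×(1.07+7.09) / (7.09×(1.07+3.69)) = 30.11/33.75 = 0.892.

0.892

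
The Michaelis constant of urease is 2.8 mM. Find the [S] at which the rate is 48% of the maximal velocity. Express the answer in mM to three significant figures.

2.58 mM

v/Vmax = [S]/(Km+[S]) = 0.48, so [S] = Km·0.48/(1 − 0.48) = 2.8 × 0.9231.
[S] = 2.58 mM.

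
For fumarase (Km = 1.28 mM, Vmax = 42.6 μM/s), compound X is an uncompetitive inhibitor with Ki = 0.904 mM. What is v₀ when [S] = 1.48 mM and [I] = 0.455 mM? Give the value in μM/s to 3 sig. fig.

With α = 1 + [I]/Ki = 1 + 0.455/0.904 = 1.503, the uncompetitive rate law is v = (Vmax/α)·[S] / (Km/α + [S]).
v = (42.6/1.503)×1.48 / (1.28/1.503 + 1.48) = 41.94/2.331 = 18.0 μM/s.

18.0 μM/s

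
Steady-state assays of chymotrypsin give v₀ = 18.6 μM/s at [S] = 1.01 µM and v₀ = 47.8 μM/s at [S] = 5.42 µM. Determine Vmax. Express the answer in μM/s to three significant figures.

In reciprocal form, 1/v = (Km/Vmax)·(1/[S]) + 1/Vmax. The two points give (1/[S], 1/v) = (0.9901, 0.05376) and (0.1845, 0.02092).
Slope = (0.05376 − 0.02092)/(0.9901 − 0.1845) = 0.04077; intercept = 0.05376 − 0.04077×0.9901 = 0.01340.
Vmax = 1/intercept = 74.6 μM/s; Km = slope × Vmax = 0.04077 × 74.6 = 3.04 µM.

74.6 μM/s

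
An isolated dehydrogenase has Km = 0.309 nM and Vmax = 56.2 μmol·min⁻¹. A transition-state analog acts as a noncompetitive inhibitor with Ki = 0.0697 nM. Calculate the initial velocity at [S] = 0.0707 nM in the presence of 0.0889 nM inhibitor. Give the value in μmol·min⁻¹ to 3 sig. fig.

4.60 μmol·min⁻¹

With α = 1 + [I]/Ki = 1 + 0.0889/0.0697 = 2.275, the noncompetitive rate law is v = (Vmax/α)·[S] / (Km + [S]).
v = (56.2/2.275)×0.0707 / (0.309 + 0.0707) = 1.746/0.3797 = 4.60 μmol·min⁻¹.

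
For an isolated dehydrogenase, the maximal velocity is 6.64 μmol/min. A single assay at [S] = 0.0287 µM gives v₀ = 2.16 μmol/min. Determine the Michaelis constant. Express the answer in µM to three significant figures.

From v = Vmax[S]/(Km+[S]), Km = [S](Vmax − v)/v.
Km = 0.0287 × (6.64 − 2.16) / 2.16 = 0.1286/2.16 = 0.0595 µM.

0.0595 µM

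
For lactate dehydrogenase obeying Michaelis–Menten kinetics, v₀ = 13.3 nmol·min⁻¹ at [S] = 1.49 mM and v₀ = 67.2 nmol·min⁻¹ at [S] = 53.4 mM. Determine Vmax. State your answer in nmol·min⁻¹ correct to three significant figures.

From v = Vmax[S]/(Km+[S]), each point gives Vmax = v(Km+[S])/[S].
Equating: 13.3(Km+1.49)/1.49 = 67.2(Km+53.4)/53.4.
8.926·Km + 13.3 = 1.258·Km + 67.2, so (8.926 − 1.258)·Km = 67.2 − 13.3.
Km = 53.90/7.668 = 7.03 mM; then Vmax = 13.3(7.03+1.49)/1.49 = 76.0 nmol·min⁻¹.

76.0 nmol·min⁻¹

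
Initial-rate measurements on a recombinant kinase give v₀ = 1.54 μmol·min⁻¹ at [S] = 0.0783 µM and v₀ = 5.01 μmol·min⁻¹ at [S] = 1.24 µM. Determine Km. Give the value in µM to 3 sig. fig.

From v = Vmax[S]/(Km+[S]), each point gives Vmax = v(Km+[S])/[S].
Equating: 1.54(Km+0.0783)/0.0783 = 5.01(Km+1.24)/1.24.
19.67·Km + 1.54 = 4.040·Km + 5.01, so (19.67 − 4.040)·Km = 5.01 − 1.54.
Km = 3.470/15.63 = 0.222 µM; then Vmax = 1.54(0.222+0.0783)/0.0783 = 5.91 μmol·min⁻¹.

0.222 µM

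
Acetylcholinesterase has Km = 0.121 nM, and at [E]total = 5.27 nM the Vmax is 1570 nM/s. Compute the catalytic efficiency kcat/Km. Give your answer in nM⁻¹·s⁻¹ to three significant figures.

kcat = Vmax/[E]total = 1570/5.27 = 298 s⁻¹.
kcat/Km = 298/0.121 = 2460 nM⁻¹·s⁻¹.

2460 nM⁻¹·s⁻¹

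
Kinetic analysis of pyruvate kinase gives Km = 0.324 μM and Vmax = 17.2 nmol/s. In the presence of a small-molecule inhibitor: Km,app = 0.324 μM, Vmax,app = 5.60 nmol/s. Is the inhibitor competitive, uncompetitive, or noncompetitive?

Vmax decreases (17.2 → 5.60 nmol/s) while Km is unchanged — pure noncompetitive inhibition.

noncompetitive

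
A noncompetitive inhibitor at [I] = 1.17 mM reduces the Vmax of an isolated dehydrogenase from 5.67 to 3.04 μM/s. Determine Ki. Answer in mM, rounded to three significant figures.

1.35 mM

Noncompetitive: Vmax,app = Vmax/α with α = 1 + [I]/Ki.
α = Vmax/Vmax,app = 5.67/3.04 = 1.865.
Since α = 1 + [I]/Ki, [I]/Ki = 1.865 − 1 = 0.8651 and Ki = 1.17/0.8651 = 1.35 mM.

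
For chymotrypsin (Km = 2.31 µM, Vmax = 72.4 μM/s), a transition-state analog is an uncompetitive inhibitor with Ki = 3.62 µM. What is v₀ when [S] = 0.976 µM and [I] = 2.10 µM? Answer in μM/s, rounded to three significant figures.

With α = 1 + [I]/Ki = 1 + 2.10/3.62 = 1.580, the uncompetitive rate law is v = (Vmax/α)·[S] / (Km/α + [S]).
v = (72.4/1.580)×0.976 / (2.31/1.580 + 0.976) = 44.72/2.438 = 18.3 μM/s.

18.3 μM/s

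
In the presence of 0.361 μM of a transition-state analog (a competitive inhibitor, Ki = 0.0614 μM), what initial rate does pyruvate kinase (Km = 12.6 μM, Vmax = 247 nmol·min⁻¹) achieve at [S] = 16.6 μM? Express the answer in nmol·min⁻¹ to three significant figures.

α = 1 + [I]/Ki = 1 + 0.361/0.0614 = 6.879.
For a competitive inhibitor, Vmax is unchanged and the apparent Km becomes α·Km: Km,app = 86.7 μM, Vmax,app = 247 nmol·min⁻¹.
v = Vmax,app·[S]/(Km,app + [S]) = 247 × 16.6/(86.7 + 16.6) = 39.7 nmol·min⁻¹.

39.7 nmol·min⁻¹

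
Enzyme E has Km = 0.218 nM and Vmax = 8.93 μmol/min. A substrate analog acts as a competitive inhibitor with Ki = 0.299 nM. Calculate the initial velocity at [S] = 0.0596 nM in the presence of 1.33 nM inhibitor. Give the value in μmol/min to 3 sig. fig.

0.427 μmol/min

With α = 1 + [I]/Ki = 1 + 1.33/0.299 = 5.448, the competitive rate law is v = Vmax[S] / (αKm + [S]).
v = 8.93×0.0596 / (5.448×0.218 + 0.0596) = 0.5322/1.247 = 0.427 μmol/min.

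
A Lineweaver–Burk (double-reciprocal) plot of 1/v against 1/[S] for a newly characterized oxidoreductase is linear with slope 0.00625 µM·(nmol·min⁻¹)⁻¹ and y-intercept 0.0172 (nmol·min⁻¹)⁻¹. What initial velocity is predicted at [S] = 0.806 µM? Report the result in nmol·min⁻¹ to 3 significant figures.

40.1 nmol·min⁻¹

The y-intercept is 1/Vmax, so Vmax = 1/0.0172 = 58.1 nmol·min⁻¹.
The slope is Km/Vmax, so Km = 0.00625 × 58.1 = 0.363 µM.
Then v = 58.1 × 0.806/(0.363 + 0.806) = 40.1 nmol·min⁻¹.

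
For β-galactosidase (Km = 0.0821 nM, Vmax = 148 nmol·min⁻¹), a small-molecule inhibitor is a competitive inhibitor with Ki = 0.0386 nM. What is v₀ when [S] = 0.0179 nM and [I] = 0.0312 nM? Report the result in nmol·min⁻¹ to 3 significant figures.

15.9 nmol·min⁻¹

With α = 1 + [I]/Ki = 1 + 0.0312/0.0386 = 1.808, the competitive rate law is v = Vmax[S] / (αKm + [S]).
v = 148×0.0179 / (1.808×0.0821 + 0.0179) = 2.649/0.1664 = 15.9 nmol·min⁻¹.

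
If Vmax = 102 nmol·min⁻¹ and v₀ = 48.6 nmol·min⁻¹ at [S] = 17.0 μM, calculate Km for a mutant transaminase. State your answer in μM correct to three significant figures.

From v = Vmax[S]/(Km+[S]), Km = [S](Vmax − v)/v.
Km = 17.0 × (102 − 48.6) / 48.6 = 907.8/48.6 = 18.7 μM.

18.7 μM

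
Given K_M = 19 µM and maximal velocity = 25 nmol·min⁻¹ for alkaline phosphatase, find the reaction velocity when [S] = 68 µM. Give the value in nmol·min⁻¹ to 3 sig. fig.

[S]/(Km+[S]) = 68/87.00 = 0.7816, the fractional saturation.
v = 0.7816 × Vmax = 0.7816 × 25 = 19.5 nmol·min⁻¹.

19.5 nmol·min⁻¹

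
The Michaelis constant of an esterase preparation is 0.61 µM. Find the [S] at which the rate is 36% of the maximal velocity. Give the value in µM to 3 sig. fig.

0.343 µM

v/Vmax = [S]/(Km+[S]) = 0.36, so [S] = Km·0.36/(1 − 0.36) = 0.61 × 0.5625.
[S] = 0.343 µM.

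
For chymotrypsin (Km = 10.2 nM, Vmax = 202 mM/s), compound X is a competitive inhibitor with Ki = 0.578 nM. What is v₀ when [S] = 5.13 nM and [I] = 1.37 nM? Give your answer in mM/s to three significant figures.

26.2 mM/s

With α = 1 + [I]/Ki = 1 + 1.37/0.578 = 3.370, the competitive rate law is v = Vmax[S] / (αKm + [S]).
v = 202×5.13 / (3.370×10.2 + 5.13) = 1036/39.51 = 26.2 mM/s.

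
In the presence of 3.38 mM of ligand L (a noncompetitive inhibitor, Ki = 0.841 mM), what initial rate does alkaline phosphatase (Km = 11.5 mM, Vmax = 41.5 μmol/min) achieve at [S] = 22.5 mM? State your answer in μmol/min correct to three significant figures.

α = 1 + [I]/Ki = 1 + 3.38/0.841 = 5.019.
For a noncompetitive inhibitor, Vmax is reduced to Vmax/α while Km is unchanged: Km,app = 11.5 mM, Vmax,app = 8.27 μmol/min.
v = Vmax,app·[S]/(Km,app + [S]) = 8.27 × 22.5/(11.5 + 22.5) = 5.47 μmol/min.

5.47 μmol/min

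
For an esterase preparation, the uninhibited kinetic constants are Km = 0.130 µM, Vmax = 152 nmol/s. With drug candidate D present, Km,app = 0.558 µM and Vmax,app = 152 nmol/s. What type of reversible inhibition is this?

Km increases (0.130 → 0.558 µM) while Vmax is unchanged — the hallmark of competitive inhibition.

competitive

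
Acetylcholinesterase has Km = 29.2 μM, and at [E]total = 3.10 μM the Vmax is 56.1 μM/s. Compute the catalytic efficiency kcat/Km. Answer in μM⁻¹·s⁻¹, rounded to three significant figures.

kcat = Vmax/[E]total = 56.1/3.10 = 18.1 s⁻¹.
kcat/Km = 18.1/29.2 = 0.620 μM⁻¹·s⁻¹.

0.620 μM⁻¹·s⁻¹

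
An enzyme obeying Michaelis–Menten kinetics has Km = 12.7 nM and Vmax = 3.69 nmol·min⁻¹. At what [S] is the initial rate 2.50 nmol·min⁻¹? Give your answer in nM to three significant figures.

The required fractional saturation is v/Vmax = 2.50/3.69 = 0.6775.
Then [S]/(Km+[S]) = 0.6775 ⇒ [S] = 12.7 × 0.6775/(1 − 0.6775) = 26.7 nM.

26.7 nM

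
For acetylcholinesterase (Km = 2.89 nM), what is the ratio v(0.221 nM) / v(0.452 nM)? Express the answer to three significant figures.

The fractional saturations are [S]/(Km+[S]) = 0.452/3.342 = 0.1352 and 0.221/3.111 = 0.07104.
v₂/v₁ is just their ratio: 0.07104/0.1352 = 0.525.

0.525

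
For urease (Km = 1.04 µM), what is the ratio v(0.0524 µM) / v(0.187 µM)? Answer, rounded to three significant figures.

0.315

The fractional saturations are [S]/(Km+[S]) = 0.187/1.227 = 0.1524 and 0.0524/1.092 = 0.04797.
v₂/v₁ is just their ratio: 0.04797/0.1524 = 0.315.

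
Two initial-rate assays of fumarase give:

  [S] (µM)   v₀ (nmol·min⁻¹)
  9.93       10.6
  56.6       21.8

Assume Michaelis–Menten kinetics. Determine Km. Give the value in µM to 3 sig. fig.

16.4 µM

In reciprocal form, 1/v = (Km/Vmax)·(1/[S]) + 1/Vmax. The two points give (1/[S], 1/v) = (0.1007, 0.09434) and (0.01767, 0.04587).
Slope = (0.09434 − 0.04587)/(0.1007 − 0.01767) = 0.5837; intercept = 0.09434 − 0.5837×0.1007 = 0.03556.
Vmax = 1/intercept = 28.1 nmol·min⁻¹; Km = slope × Vmax = 0.5837 × 28.1 = 16.4 µM.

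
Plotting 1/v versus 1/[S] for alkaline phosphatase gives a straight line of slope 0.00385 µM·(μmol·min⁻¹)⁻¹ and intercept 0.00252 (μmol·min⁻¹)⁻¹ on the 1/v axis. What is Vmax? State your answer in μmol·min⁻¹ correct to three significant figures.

397 μmol·min⁻¹

The y-intercept of a Lineweaver–Burk plot equals 1/Vmax, so Vmax = 1/0.00252 = 397 μmol·min⁻¹.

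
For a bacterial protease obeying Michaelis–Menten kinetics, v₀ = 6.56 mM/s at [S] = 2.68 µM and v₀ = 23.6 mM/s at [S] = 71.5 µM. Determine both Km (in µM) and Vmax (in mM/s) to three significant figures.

From v = Vmax[S]/(Km+[S]), each point gives Vmax = v(Km+[S])/[S].
Equating: 6.56(Km+2.68)/2.68 = 23.6(Km+71.5)/71.5.
2.448·Km + 6.56 = 0.3301·Km + 23.6, so (2.448 − 0.3301)·Km = 23.6 − 6.56.
Km = 17.04/2.118 = 8.05 µM; then Vmax = 6.56(8.05+2.68)/2.68 = 26.3 mM/s.

Km = 8.05 µM; Vmax = 26.3 mM/s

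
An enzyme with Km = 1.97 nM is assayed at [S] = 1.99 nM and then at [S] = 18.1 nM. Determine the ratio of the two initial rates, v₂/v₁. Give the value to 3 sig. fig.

1.79

Since Vmax cancels, v₂/v₁ = [S]₂(Km+[S]₁) / [S]₁(Km+[S]₂).
= 18.1×(1.97+1.99) / (1.99×(1.97+18.1)) = 71.68/39.94 = 1.79.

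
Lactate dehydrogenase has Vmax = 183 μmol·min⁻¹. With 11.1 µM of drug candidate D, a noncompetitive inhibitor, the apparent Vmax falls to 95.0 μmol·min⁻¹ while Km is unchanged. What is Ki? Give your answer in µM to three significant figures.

12.0 µM

Noncompetitive: Vmax,app = Vmax/α with α = 1 + [I]/Ki.
α = Vmax/Vmax,app = 183/95.0 = 1.926.
Since α = 1 + [I]/Ki, [I]/Ki = 1.926 − 1 = 0.9263 and Ki = 11.1/0.9263 = 12.0 µM.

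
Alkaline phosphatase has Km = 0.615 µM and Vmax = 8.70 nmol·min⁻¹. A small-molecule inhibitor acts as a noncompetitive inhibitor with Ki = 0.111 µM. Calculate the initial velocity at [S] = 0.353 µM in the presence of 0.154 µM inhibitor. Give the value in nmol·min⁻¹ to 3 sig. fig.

With α = 1 + [I]/Ki = 1 + 0.154/0.111 = 2.387, the noncompetitive rate law is v = (Vmax/α)·[S] / (Km + [S]).
v = (8.70/2.387)×0.353 / (0.615 + 0.353) = 1.286/0.9680 = 1.33 nmol·min⁻¹.

1.33 nmol·min⁻¹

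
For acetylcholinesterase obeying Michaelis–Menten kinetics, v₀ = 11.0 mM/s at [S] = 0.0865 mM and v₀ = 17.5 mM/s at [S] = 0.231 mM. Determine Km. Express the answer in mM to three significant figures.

From v = Vmax[S]/(Km+[S]), each point gives Vmax = v(Km+[S])/[S].
Equating: 11.0(Km+0.0865)/0.0865 = 17.5(Km+0.231)/0.231.
127.2·Km + 11.0 = 75.76·Km + 17.5, so (127.2 − 75.76)·Km = 17.5 − 11.0.
Km = 6.500/51.41 = 0.126 mM; then Vmax = 11.0(0.126+0.0865)/0.0865 = 27.1 mM/s.

0.126 mM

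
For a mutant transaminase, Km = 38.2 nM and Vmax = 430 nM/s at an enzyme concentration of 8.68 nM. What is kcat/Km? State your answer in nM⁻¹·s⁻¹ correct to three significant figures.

kcat = Vmax/[E]total = 430/8.68 = 49.5 s⁻¹.
kcat/Km = 49.5/38.2 = 1.30 nM⁻¹·s⁻¹.

1.30 nM⁻¹·s⁻¹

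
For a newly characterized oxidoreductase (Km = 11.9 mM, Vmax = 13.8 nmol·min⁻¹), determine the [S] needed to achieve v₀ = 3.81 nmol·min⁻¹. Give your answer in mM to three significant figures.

4.54 mM

Rearranging v = Vmax[S]/(Km+[S]) gives [S] = Km·v/(Vmax − v).
[S] = 11.9 × 3.81 / (13.8 − 3.81) = 45.34/9.990 = 4.54 mM.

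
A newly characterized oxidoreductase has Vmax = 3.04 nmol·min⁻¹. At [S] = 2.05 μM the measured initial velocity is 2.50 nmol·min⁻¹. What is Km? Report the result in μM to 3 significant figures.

0.443 μM

v/Vmax = 2.50/3.04 = 0.8224 = [S]/(Km+[S]).
So Km + [S] = [S]/0.8224 = 2.493 μM, giving Km = 2.493 − 2.05 = 0.443 μM.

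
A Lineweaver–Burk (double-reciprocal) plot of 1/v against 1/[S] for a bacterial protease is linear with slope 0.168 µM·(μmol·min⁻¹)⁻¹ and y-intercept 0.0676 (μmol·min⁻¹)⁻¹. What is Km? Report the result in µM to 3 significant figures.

2.49 µM

y-intercept = 1/Vmax ⇒ Vmax = 14.8 μmol·min⁻¹; slope = Km/Vmax ⇒ Km = slope × Vmax.
Km = 0.168 × 14.8 = 2.49 µM.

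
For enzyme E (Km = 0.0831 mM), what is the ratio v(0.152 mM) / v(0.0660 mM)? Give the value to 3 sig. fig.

The fractional saturations are [S]/(Km+[S]) = 0.0660/0.1491 = 0.4427 and 0.152/0.2351 = 0.6465.
v₂/v₁ is just their ratio: 0.6465/0.4427 = 1.46.

1.46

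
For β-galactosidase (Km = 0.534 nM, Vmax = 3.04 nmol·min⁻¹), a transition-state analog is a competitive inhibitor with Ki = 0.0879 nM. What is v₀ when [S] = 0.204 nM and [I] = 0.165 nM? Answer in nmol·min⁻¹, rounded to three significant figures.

With α = 1 + [I]/Ki = 1 + 0.165/0.0879 = 2.877, the competitive rate law is v = Vmax[S] / (αKm + [S]).
v = 3.04×0.204 / (2.877×0.534 + 0.204) = 0.6202/1.740 = 0.356 nmol·min⁻¹.

0.356 nmol·min⁻¹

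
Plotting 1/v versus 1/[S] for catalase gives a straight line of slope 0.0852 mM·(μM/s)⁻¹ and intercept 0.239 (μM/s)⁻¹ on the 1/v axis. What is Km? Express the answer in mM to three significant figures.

y-intercept = 1/Vmax ⇒ Vmax = 4.18 μM/s; slope = Km/Vmax ⇒ Km = slope × Vmax.
Km = 0.0852 × 4.18 = 0.356 mM.

0.356 mM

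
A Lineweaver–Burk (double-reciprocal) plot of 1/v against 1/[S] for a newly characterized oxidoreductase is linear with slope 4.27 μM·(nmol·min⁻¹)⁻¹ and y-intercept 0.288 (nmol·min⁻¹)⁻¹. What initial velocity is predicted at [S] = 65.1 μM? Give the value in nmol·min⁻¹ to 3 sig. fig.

2.83 nmol·min⁻¹

The y-intercept is 1/Vmax, so Vmax = 1/0.288 = 3.47 nmol·min⁻¹.
The slope is Km/Vmax, so Km = 4.27 × 3.47 = 14.8 μM.
Then v = 3.47 × 65.1/(14.8 + 65.1) = 2.83 nmol·min⁻¹.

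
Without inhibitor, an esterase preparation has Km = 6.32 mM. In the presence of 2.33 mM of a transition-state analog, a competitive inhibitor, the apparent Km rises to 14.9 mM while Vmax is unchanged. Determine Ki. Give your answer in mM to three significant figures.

Competitive: Km,app = α·Km with α = 1 + [I]/Ki.
α = Km,app/Km = 14.9/6.32 = 2.358.
Ki = [I]/(α − 1) = 2.33/1.358 = 1.72 mM.

1.72 mM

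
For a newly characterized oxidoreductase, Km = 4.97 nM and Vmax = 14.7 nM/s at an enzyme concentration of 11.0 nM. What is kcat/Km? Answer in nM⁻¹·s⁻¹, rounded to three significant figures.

kcat = Vmax/[E]total = 14.7/11.0 = 1.34 s⁻¹.
kcat/Km = 1.34/4.97 = 0.269 nM⁻¹·s⁻¹.

0.269 nM⁻¹·s⁻¹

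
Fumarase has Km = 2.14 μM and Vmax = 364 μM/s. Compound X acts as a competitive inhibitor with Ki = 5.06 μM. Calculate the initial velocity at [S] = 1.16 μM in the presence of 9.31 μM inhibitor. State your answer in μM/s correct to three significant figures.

58.3 μM/s

With α = 1 + [I]/Ki = 1 + 9.31/5.06 = 2.840, the competitive rate law is v = Vmax[S] / (αKm + [S]).
v = 364×1.16 / (2.840×2.14 + 1.16) = 422.2/7.237 = 58.3 μM/s.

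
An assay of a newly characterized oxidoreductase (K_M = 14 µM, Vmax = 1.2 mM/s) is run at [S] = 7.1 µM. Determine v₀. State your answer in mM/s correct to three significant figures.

0.404 mM/s

[S]/(Km+[S]) = 7.1/21.10 = 0.3365, the fractional saturation.
v = 0.3365 × Vmax = 0.3365 × 1.2 = 0.404 mM/s.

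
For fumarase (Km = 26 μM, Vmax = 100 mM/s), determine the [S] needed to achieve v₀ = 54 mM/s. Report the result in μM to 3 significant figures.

30.5 μM

Rearranging v = Vmax[S]/(Km+[S]) gives [S] = Km·v/(Vmax − v).
[S] = 26 × 54 / (100 − 54) = 1404/46.00 = 30.5 μM.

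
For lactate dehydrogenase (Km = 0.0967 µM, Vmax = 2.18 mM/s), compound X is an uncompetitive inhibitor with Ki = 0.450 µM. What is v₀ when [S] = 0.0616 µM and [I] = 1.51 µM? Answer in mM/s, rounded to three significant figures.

0.368 mM/s

α = 1 + [I]/Ki = 1 + 1.51/0.450 = 4.356.
For an uncompetitive inhibitor, both parameters are divided by α, giving Vmax/α and Km/α: Km,app = 0.0222 µM, Vmax,app = 0.501 mM/s.
v = Vmax,app·[S]/(Km,app + [S]) = 0.501 × 0.0616/(0.0222 + 0.0616) = 0.368 mM/s.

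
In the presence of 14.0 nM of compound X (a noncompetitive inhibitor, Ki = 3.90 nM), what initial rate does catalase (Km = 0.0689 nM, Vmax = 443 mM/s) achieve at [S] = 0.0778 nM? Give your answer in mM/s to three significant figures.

51.2 mM/s

With α = 1 + [I]/Ki = 1 + 14.0/3.90 = 4.590, the noncompetitive rate law is v = (Vmax/α)·[S] / (Km + [S]).
v = (443/4.590)×0.0778 / (0.0689 + 0.0778) = 7.509/0.1467 = 51.2 mM/s.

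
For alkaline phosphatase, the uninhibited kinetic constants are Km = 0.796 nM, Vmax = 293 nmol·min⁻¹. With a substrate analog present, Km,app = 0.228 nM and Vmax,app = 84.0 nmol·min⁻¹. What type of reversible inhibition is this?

uncompetitive

Both Km and Vmax decrease by the same factor (~3.49-fold) — characteristic of uncompetitive inhibition.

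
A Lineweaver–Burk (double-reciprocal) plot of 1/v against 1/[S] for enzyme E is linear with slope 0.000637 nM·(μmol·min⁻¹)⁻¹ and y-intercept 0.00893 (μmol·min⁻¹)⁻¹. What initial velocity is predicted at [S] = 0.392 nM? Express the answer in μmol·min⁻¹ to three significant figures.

The y-intercept is 1/Vmax, so Vmax = 1/0.00893 = 112 μmol·min⁻¹.
The slope is Km/Vmax, so Km = 0.000637 × 112 = 0.0713 nM.
Then v = 112 × 0.392/(0.0713 + 0.392) = 94.7 μmol·min⁻¹.

94.7 μmol·min⁻¹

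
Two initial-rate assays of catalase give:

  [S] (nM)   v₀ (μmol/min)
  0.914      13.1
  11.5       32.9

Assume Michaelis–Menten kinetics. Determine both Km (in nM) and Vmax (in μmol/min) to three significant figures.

Km = 1.73 nM; Vmax = 37.8 μmol/min

In reciprocal form, 1/v = (Km/Vmax)·(1/[S]) + 1/Vmax. The two points give (1/[S], 1/v) = (1.094, 0.07634) and (0.08696, 0.03040).
Slope = (0.07634 − 0.03040)/(1.094 − 0.08696) = 0.04562; intercept = 0.07634 − 0.04562×1.094 = 0.02643.
Vmax = 1/intercept = 37.8 μmol/min; Km = slope × Vmax = 0.04562 × 37.8 = 1.73 nM.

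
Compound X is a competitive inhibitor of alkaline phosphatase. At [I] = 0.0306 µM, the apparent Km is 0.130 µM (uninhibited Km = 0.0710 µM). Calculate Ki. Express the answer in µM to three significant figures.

0.0368 µM

Competitive: Km,app = α·Km with α = 1 + [I]/Ki.
α = Km,app/Km = 0.130/0.0710 = 1.831.
Since α = 1 + [I]/Ki, [I]/Ki = 1.831 − 1 = 0.8310 and Ki = 0.0306/0.8310 = 0.0368 µM.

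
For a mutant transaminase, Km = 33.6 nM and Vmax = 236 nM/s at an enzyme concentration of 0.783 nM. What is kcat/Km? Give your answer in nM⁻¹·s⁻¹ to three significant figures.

kcat = Vmax/[E]total = 236/0.783 = 301 s⁻¹.
kcat/Km = 301/33.6 = 8.97 nM⁻¹·s⁻¹.

8.97 nM⁻¹·s⁻¹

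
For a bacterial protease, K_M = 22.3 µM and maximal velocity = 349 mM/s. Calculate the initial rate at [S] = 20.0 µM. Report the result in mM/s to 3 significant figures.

165 mM/s

[S]/(Km+[S]) = 20.0/42.30 = 0.4728, the fractional saturation.
v = 0.4728 × Vmax = 0.4728 × 349 = 165 mM/s.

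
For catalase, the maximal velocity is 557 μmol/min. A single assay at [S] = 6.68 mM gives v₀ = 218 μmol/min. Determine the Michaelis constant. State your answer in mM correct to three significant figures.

v/Vmax = 218/557 = 0.3914 = [S]/(Km+[S]).
So Km + [S] = [S]/0.3914 = 17.07 mM, giving Km = 17.07 − 6.68 = 10.4 mM.

10.4 mM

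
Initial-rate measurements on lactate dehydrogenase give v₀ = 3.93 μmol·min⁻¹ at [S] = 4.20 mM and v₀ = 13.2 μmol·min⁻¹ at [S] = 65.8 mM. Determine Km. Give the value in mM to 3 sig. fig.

12.6 mM

In reciprocal form, 1/v = (Km/Vmax)·(1/[S]) + 1/Vmax. The two points give (1/[S], 1/v) = (0.2381, 0.2545) and (0.01520, 0.07576).
Slope = (0.2545 − 0.07576)/(0.2381 − 0.01520) = 0.8017; intercept = 0.2545 − 0.8017×0.2381 = 0.06357.
Vmax = 1/intercept = 15.7 μmol·min⁻¹; Km = slope × Vmax = 0.8017 × 15.7 = 12.6 mM.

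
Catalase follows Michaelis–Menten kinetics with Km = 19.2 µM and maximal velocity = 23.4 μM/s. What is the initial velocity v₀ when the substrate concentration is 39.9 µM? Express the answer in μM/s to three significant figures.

15.8 μM/s

[S]/(Km+[S]) = 39.9/59.10 = 0.6751, the fractional saturation.
v = 0.6751 × Vmax = 0.6751 × 23.4 = 15.8 μM/s.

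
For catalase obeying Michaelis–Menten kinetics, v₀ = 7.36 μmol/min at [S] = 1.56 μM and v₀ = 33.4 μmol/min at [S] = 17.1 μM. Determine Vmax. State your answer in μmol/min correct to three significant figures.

51.8 μmol/min

In reciprocal form, 1/v = (Km/Vmax)·(1/[S]) + 1/Vmax. The two points give (1/[S], 1/v) = (0.6410, 0.1359) and (0.05848, 0.02994).
Slope = (0.1359 − 0.02994)/(0.6410 − 0.05848) = 0.1818; intercept = 0.1359 − 0.1818×0.6410 = 0.01931.
Vmax = 1/intercept = 51.8 μmol/min; Km = slope × Vmax = 0.1818 × 51.8 = 9.42 μM.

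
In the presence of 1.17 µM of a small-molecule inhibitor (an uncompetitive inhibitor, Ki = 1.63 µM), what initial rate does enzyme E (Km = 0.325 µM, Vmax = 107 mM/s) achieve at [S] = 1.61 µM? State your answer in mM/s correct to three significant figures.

With α = 1 + [I]/Ki = 1 + 1.17/1.63 = 1.718, the uncompetitive rate law is v = (Vmax/α)·[S] / (Km/α + [S]).
v = (107/1.718)×1.61 / (0.325/1.718 + 1.61) = 100.3/1.799 = 55.7 mM/s.

55.7 mM/s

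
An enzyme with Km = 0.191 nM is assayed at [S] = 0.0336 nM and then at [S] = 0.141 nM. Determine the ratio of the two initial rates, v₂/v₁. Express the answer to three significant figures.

2.84

Since Vmax cancels, v₂/v₁ = [S]₂(Km+[S]₁) / [S]₁(Km+[S]₂).
= 0.141×(0.191+0.0336) / (0.0336×(0.191+0.141)) = 0.03167/0.01116 = 2.84.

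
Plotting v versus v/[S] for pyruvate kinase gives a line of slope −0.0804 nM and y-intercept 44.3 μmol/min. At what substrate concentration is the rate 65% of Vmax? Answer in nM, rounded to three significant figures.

0.149 nM

The Eadie–Hofstee slope gives Km = 0.0804 nM (slope = −Km).
v/Vmax = [S]/(Km+[S]) = 0.65 ⇒ [S] = Km·0.65/(1−0.65) = 0.0804 × 1.857 = 0.149 nM.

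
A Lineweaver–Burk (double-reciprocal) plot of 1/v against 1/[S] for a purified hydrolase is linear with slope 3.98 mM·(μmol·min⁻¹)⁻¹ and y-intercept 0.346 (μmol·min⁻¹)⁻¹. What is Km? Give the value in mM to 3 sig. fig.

y-intercept = 1/Vmax ⇒ Vmax = 2.89 μmol·min⁻¹; slope = Km/Vmax ⇒ Km = slope × Vmax.
Km = 3.98 × 2.89 = 11.5 mM.

11.5 mM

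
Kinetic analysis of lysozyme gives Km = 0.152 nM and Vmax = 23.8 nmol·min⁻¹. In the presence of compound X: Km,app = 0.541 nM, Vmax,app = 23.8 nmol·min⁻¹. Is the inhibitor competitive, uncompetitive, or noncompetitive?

competitive

Km increases (0.152 → 0.541 nM) while Vmax is unchanged — the hallmark of competitive inhibition.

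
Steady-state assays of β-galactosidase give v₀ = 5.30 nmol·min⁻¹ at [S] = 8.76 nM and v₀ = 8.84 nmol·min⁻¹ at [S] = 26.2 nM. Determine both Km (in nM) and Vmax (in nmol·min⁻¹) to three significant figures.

Km = 13.2 nM; Vmax = 13.3 nmol·min⁻¹

In reciprocal form, 1/v = (Km/Vmax)·(1/[S]) + 1/Vmax. The two points give (1/[S], 1/v) = (0.1142, 0.1887) and (0.03817, 0.1131).
Slope = (0.1887 − 0.1131)/(0.1142 − 0.03817) = 0.9943; intercept = 0.1887 − 0.9943×0.1142 = 0.07517.
Vmax = 1/intercept = 13.3 nmol·min⁻¹; Km = slope × Vmax = 0.9943 × 13.3 = 13.2 nM.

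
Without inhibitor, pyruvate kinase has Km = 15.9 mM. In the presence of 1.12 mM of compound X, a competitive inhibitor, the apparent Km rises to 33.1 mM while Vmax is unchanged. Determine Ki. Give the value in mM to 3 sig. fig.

1.04 mM

Competitive: Km,app = α·Km with α = 1 + [I]/Ki.
α = Km,app/Km = 33.1/15.9 = 2.082.
Ki = [I]/(α − 1) = 1.12/1.082 = 1.04 mM.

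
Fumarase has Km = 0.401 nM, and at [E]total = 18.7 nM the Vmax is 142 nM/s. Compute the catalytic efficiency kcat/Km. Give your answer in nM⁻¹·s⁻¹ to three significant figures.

kcat = Vmax/[E]total = 142/18.7 = 7.59 s⁻¹.
kcat/Km = 7.59/0.401 = 18.9 nM⁻¹·s⁻¹.

18.9 nM⁻¹·s⁻¹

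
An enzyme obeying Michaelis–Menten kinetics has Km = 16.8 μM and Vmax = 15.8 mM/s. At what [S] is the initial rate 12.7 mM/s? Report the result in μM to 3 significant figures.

The required fractional saturation is v/Vmax = 12.7/15.8 = 0.8038.
Then [S]/(Km+[S]) = 0.8038 ⇒ [S] = 16.8 × 0.8038/(1 − 0.8038) = 68.8 μM.

68.8 μM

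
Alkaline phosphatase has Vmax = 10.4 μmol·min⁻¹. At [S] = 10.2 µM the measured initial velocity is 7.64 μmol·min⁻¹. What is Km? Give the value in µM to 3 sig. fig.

v/Vmax = 7.64/10.4 = 0.7346 = [S]/(Km+[S]).
So Km + [S] = [S]/0.7346 = 13.88 µM, giving Km = 13.88 − 10.2 = 3.68 µM.

3.68 µM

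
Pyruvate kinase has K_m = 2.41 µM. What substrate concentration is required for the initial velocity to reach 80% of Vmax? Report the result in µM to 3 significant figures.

v/Vmax = [S]/(Km+[S]) = 0.8, so [S] = Km·0.8/(1 − 0.8) = 2.41 × 4.000.
[S] = 9.64 µM.

9.64 µM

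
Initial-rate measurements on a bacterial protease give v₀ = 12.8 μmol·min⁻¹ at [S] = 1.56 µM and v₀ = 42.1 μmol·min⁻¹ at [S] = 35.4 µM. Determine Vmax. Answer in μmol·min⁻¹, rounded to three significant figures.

In reciprocal form, 1/v = (Km/Vmax)·(1/[S]) + 1/Vmax. The two points give (1/[S], 1/v) = (0.6410, 0.07812) and (0.02825, 0.02375).
Slope = (0.07812 − 0.02375)/(0.6410 − 0.02825) = 0.08873; intercept = 0.07812 − 0.08873×0.6410 = 0.02125.
Vmax = 1/intercept = 47.1 μmol·min⁻¹; Km = slope × Vmax = 0.08873 × 47.1 = 4.18 µM.

47.1 μmol·min⁻¹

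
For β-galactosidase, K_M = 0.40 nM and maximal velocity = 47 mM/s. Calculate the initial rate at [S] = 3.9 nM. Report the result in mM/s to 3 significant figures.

[S]/(Km+[S]) = 3.9/4.300 = 0.9070, the fractional saturation.
v = 0.9070 × Vmax = 0.9070 × 47 = 42.6 mM/s.

42.6 mM/s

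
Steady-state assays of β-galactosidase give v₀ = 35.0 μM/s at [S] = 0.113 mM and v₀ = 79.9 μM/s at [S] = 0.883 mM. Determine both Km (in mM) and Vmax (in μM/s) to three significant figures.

In reciprocal form, 1/v = (Km/Vmax)·(1/[S]) + 1/Vmax. The two points give (1/[S], 1/v) = (8.850, 0.02857) and (1.133, 0.01252).
Slope = (0.02857 − 0.01252)/(8.850 − 1.133) = 0.002081; intercept = 0.02857 − 0.002081×8.850 = 0.01016.
Vmax = 1/intercept = 98.4 μM/s; Km = slope × Vmax = 0.002081 × 98.4 = 0.205 mM.

Km = 0.205 mM; Vmax = 98.4 μM/s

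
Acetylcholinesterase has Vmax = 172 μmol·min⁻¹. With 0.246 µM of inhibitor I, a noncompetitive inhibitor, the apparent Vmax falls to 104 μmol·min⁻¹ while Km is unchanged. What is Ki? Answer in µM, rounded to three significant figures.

0.376 µM

Noncompetitive: Vmax,app = Vmax/α with α = 1 + [I]/Ki.
α = Vmax/Vmax,app = 172/104 = 1.654.
Ki = [I]/(α − 1) = 0.246/0.6538 = 0.376 µM.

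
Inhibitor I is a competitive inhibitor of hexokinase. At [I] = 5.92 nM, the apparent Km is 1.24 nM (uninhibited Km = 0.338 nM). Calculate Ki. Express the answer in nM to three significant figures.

2.22 nM

Competitive: Km,app = α·Km with α = 1 + [I]/Ki.
α = Km,app/Km = 1.24/0.338 = 3.669.
Since α = 1 + [I]/Ki, [I]/Ki = 3.669 − 1 = 2.669 and Ki = 5.92/2.669 = 2.22 nM.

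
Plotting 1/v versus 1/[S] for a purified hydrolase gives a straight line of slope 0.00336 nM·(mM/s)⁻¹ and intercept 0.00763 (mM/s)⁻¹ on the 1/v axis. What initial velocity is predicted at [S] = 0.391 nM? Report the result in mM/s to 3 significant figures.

61.6 mM/s

The y-intercept is 1/Vmax, so Vmax = 1/0.00763 = 131 mM/s.
The slope is Km/Vmax, so Km = 0.00336 × 131 = 0.440 nM.
Then v = 131 × 0.391/(0.440 + 0.391) = 61.6 mM/s.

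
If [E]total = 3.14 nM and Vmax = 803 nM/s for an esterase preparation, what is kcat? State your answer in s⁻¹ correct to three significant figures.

kcat = Vmax/[E]total = 803 nM/s / 3.14 nM = 256 s⁻¹.

256 s⁻¹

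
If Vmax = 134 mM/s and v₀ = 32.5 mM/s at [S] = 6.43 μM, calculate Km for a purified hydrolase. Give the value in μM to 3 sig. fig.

20.1 μM

From v = Vmax[S]/(Km+[S]), Km = [S](Vmax − v)/v.
Km = 6.43 × (134 − 32.5) / 32.5 = 652.6/32.5 = 20.1 μM.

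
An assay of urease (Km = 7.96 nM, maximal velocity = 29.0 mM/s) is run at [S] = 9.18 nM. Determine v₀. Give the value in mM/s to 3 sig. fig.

15.5 mM/s

[S]/(Km+[S]) = 9.18/17.14 = 0.5356, the fractional saturation.
v = 0.5356 × Vmax = 0.5356 × 29.0 = 15.5 mM/s.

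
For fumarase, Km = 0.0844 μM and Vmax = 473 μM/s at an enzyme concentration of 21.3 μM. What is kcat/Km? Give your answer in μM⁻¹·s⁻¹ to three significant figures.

263 μM⁻¹·s⁻¹

kcat = Vmax/[E]total = 473/21.3 = 22.2 s⁻¹.
kcat/Km = 22.2/0.0844 = 263 μM⁻¹·s⁻¹.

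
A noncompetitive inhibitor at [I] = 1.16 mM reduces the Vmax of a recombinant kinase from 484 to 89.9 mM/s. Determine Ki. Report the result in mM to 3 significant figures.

0.265 mM

Noncompetitive: Vmax,app = Vmax/α with α = 1 + [I]/Ki.
α = Vmax/Vmax,app = 484/89.9 = 5.384.
Ki = [I]/(α − 1) = 1.16/4.384 = 0.265 mM.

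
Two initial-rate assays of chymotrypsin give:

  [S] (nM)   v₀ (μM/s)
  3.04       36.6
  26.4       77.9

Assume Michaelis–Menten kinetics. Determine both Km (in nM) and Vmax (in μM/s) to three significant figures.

In reciprocal form, 1/v = (Km/Vmax)·(1/[S]) + 1/Vmax. The two points give (1/[S], 1/v) = (0.3289, 0.02732) and (0.03788, 0.01284).
Slope = (0.02732 − 0.01284)/(0.3289 − 0.03788) = 0.04977; intercept = 0.02732 − 0.04977×0.3289 = 0.01095.
Vmax = 1/intercept = 91.3 μM/s; Km = slope × Vmax = 0.04977 × 91.3 = 4.54 nM.

Km = 4.54 nM; Vmax = 91.3 μM/s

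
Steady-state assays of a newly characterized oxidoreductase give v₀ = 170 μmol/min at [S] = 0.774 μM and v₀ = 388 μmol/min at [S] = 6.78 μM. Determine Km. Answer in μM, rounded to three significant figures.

1.34 μM

From v = Vmax[S]/(Km+[S]), each point gives Vmax = v(Km+[S])/[S].
Equating: 170(Km+0.774)/0.774 = 388(Km+6.78)/6.78.
219.6·Km + 170 = 57.23·Km + 388, so (219.6 − 57.23)·Km = 388 − 170.
Km = 218.0/162.4 = 1.34 μM; then Vmax = 170(1.34+0.774)/0.774 = 465 μmol/min.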